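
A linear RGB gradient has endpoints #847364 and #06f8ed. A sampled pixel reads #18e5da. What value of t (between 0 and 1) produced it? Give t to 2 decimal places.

Invert the lerp on the B channel (largest span, 137): t = (218 − 100) / (237 − 100) = 118/137 = 0.86131.
Check on R: (24 − 132)/(6 − 132) = 0.8571 ✓

0.86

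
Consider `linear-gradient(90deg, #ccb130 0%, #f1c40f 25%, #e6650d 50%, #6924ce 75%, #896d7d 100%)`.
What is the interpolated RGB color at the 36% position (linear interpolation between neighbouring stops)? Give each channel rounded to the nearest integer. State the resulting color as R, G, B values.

36% lies between the 25% and 50% stops, so the local fraction is t = (36 − 25)/(50 − 25) = 11/25 ≈ 0.44.
#f1c40f → (241, 196, 15); #e6650d → (230, 101, 13).
R = 241 + 0.44 × (230 − 241) = 236.16 → 236
G = 196 + 0.44 × (101 − 196) = 154.2 → 154
B = 15 + 0.44 × (13 − 15) = 14.12 → 14

(236, 154, 14)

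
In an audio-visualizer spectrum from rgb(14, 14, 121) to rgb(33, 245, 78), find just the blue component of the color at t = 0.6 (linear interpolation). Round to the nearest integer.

B = 121 + 0.6 × (78 − 121) = 95.2 → 95

95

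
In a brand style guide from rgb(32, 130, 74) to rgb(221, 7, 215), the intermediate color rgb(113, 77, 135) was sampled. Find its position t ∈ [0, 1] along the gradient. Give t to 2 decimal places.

0.43

Invert the lerp on the R channel (largest span, 189): t = (113 − 32) / (221 − 32) = 81/189 = 0.42857.
Check on G: (77 − 130)/(7 − 130) = 0.4309 ✓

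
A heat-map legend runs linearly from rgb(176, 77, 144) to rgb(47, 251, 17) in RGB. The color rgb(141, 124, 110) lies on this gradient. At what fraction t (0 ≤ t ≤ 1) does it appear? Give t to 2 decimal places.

0.27

Invert the lerp on the G channel (largest span, 174): t = (124 − 77) / (251 − 77) = 47/174 = 0.27011.
Check on R: (141 − 176)/(47 − 176) = 0.2713 ✓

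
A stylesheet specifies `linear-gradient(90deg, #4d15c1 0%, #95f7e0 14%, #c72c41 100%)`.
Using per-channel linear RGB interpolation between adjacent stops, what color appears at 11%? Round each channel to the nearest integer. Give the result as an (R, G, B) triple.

(134, 199, 217)

11% lies between the 0% and 14% stops, so the local fraction is t = (11 − 0)/(14 − 0) = 11/14 ≈ 0.7857.
#4d15c1 → (77, 21, 193); #95f7e0 → (149, 247, 224).
R = 77 + 0.7857 × (149 − 77) = 133.57 → 134
G = 21 + 0.7857 × (247 − 21) = 198.568 → 199
B = 193 + 0.7857 × (224 − 193) = 217.357 → 217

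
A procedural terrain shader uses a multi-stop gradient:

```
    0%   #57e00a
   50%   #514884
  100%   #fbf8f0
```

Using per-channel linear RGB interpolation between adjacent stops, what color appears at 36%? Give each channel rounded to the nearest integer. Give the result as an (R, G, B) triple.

(83, 115, 98)

36% lies between the 0% and 50% stops, so the local fraction is t = (36 − 0)/(50 − 0) = 36/50 ≈ 0.72.
#57e00a → (87, 224, 10); #514884 → (81, 72, 132).
R = 87 + 0.72 × (81 − 87) = 82.68 → 83
G = 224 + 0.72 × (72 − 224) = 114.56 → 115
B = 10 + 0.72 × (132 − 10) = 97.84 → 98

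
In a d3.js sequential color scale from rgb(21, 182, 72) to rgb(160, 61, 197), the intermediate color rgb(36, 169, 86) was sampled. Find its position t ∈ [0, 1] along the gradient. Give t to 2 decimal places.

Invert the lerp on the R channel (largest span, 139): t = (36 − 21) / (160 − 21) = 15/139 = 0.10791.
Check on G: (169 − 182)/(61 − 182) = 0.1074 ✓

0.11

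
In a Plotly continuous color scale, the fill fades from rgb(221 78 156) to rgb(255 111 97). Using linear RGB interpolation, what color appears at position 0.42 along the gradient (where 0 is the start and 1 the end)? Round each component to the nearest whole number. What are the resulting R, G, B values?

R = 221 + 0.42 × (255 − 221) = 221 + 0.42 × 34 = 235.28 → 235
G = 78 + 0.42 × (111 − 78) = 78 + 0.42 × 33 = 91.86 → 92
B = 156 + 0.42 × (97 − 156) = 156 + 0.42 × -59 = 131.22 → 131

(235, 92, 131)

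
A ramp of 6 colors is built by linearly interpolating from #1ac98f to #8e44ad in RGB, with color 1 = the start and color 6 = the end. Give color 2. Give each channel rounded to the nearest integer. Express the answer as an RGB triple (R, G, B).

(49, 174, 149)

With 6 swatches and endpoints inclusive, swatch 2 sits at t = (2 − 1)/(6 − 1) = 1/5 ≈ 0.2.
#1ac98f → (26, 201, 143); #8e44ad → (142, 68, 173).
R = 26 + 0.2 × (142 − 26) = 49.2 → 49
G = 201 + 0.2 × (68 − 201) = 174.4 → 174
B = 143 + 0.2 × (173 − 143) = 149 → 149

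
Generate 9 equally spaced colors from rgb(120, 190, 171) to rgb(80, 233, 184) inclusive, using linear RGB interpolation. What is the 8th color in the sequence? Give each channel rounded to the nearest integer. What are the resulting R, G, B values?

(85, 228, 182)

With 9 swatches and endpoints inclusive, swatch 8 sits at t = (8 − 1)/(9 − 1) = 7/8 ≈ 0.875.
R = 120 + 0.875 × (80 − 120) = 85 → 85
G = 190 + 0.875 × (233 − 190) = 227.625 → 228
B = 171 + 0.875 × (184 − 171) = 182.375 → 182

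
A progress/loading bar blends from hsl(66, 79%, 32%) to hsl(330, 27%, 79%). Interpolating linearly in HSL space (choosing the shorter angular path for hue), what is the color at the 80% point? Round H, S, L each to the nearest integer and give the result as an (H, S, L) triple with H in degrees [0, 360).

(349, 37, 70)

Hue: 330 − 66 = 264°, but |264| > 180 so the shorter arc goes the other way: Δh = 264 − 360 = -96°.
H = 66 + 0.8 × (-96) = -10.8 → -11 → -11 mod 360 = 349°
S = 79 + 0.8 × (27 − 79) = 37.4 → 37%
L = 32 + 0.8 × (79 − 32) = 69.6 → 70%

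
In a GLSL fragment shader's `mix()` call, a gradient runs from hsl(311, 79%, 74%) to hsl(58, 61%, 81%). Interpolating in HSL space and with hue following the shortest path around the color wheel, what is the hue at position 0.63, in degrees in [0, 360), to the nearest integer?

Hue: 58 − 311 = -253°, but |-253| > 180 so the shorter arc goes the other way: Δh = -253 + 360 = 107°.
H = 311 + 0.63 × (107) = 378.41 → 378 → 378 mod 360 = 18°

18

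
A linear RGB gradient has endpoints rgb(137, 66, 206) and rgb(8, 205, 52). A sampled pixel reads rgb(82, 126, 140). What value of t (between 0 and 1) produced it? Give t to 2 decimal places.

Invert the lerp on the B channel (largest span, 154): t = (140 − 206) / (52 − 206) = -66/-154 = 0.42857.
Check on R: (82 − 137)/(8 − 137) = 0.4264 ✓

0.43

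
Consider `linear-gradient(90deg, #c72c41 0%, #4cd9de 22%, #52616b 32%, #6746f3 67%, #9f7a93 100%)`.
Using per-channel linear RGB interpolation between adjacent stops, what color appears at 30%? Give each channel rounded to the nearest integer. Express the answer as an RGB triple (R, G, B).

(81, 121, 130)

30% lies between the 22% and 32% stops, so the local fraction is t = (30 − 22)/(32 − 22) = 8/10 ≈ 0.8.
#4cd9de → (76, 217, 222); #52616b → (82, 97, 107).
R = 76 + 0.8 × (82 − 76) = 80.8 → 81
G = 217 + 0.8 × (97 − 217) = 121 → 121
B = 222 + 0.8 × (107 − 222) = 130 → 130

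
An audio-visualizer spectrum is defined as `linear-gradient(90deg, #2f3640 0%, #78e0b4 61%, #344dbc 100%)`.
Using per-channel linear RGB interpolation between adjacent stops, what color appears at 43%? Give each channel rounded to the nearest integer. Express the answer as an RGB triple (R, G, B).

43% lies between the 0% and 61% stops, so the local fraction is t = (43 − 0)/(61 − 0) = 43/61 ≈ 0.7049.
#2f3640 → (47, 54, 64); #78e0b4 → (120, 224, 180).
R = 47 + 0.7049 × (120 − 47) = 98.458 → 98
G = 54 + 0.7049 × (224 − 54) = 173.833 → 174
B = 64 + 0.7049 × (180 − 64) = 145.768 → 146

(98, 174, 146)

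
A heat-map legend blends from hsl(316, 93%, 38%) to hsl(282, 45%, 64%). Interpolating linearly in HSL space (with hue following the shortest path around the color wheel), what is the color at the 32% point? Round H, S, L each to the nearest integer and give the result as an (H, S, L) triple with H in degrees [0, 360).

Hue arc: Δh = 282 − 316 = -34° (|Δh| ≤ 180, already the shorter path).
H = 316 + 0.32 × (-34) = 305.12 → 305°
S = 93 + 0.32 × (45 − 93) = 77.64 → 78%
L = 38 + 0.32 × (64 − 38) = 46.32 → 46%

(305, 78, 46)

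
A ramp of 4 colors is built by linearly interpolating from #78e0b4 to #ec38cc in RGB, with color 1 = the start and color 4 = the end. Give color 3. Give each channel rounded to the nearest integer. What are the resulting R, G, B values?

(197, 112, 196)

With 4 swatches and endpoints inclusive, swatch 3 sits at t = (3 − 1)/(4 − 1) = 2/3 ≈ 0.6667.
#78e0b4 → (120, 224, 180); #ec38cc → (236, 56, 204).
R = 120 + 0.6667 × (236 − 120) = 197.337 → 197
G = 224 + 0.6667 × (56 − 224) = 111.994 → 112
B = 180 + 0.6667 × (204 − 180) = 196.001 → 196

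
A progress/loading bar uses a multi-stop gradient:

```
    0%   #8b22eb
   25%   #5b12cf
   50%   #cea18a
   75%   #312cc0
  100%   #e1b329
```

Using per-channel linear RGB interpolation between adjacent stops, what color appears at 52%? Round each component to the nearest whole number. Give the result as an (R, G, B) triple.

52% lies between the 50% and 75% stops, so the local fraction is t = (52 − 50)/(75 − 50) = 2/25 ≈ 0.08.
#cea18a → (206, 161, 138); #312cc0 → (49, 44, 192).
R = 206 + 0.08 × (49 − 206) = 193.44 → 193
G = 161 + 0.08 × (44 − 161) = 151.64 → 152
B = 138 + 0.08 × (192 − 138) = 142.32 → 142

(193, 152, 142)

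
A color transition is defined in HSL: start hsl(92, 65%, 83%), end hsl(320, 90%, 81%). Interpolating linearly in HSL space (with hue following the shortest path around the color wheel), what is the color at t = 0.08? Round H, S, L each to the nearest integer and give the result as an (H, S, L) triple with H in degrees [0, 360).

Hue: 320 − 92 = 228°, but |228| > 180 so the shorter arc goes the other way: Δh = 228 − 360 = -132°.
H = 92 + 0.08 × (-132) = 81.44 → 81°
S = 65 + 0.08 × (90 − 65) = 67 → 67%
L = 83 + 0.08 × (81 − 83) = 82.84 → 83%

(81, 67, 83)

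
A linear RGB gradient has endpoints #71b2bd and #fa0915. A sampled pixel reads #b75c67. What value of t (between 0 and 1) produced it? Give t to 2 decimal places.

Invert the lerp on the G channel (largest span, 169): t = (92 − 178) / (9 − 178) = -86/-169 = 0.50888.
Check on R: (183 − 113)/(250 − 113) = 0.5109 ✓

0.51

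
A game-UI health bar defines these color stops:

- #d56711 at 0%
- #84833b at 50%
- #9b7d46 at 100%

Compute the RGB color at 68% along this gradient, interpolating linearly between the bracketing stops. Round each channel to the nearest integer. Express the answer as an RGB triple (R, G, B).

(140, 129, 63)

68% lies between the 50% and 100% stops, so the local fraction is t = (68 − 50)/(100 − 50) = 18/50 ≈ 0.36.
#84833b → (132, 131, 59); #9b7d46 → (155, 125, 70).
R = 132 + 0.36 × (155 − 132) = 140.28 → 140
G = 131 + 0.36 × (125 − 131) = 128.84 → 129
B = 59 + 0.36 × (70 − 59) = 62.96 → 63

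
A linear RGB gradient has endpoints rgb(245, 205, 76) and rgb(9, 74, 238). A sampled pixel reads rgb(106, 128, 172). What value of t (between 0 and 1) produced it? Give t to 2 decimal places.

Invert the lerp on the R channel (largest span, 236): t = (106 − 245) / (9 − 245) = -139/-236 = 0.58898.
Check on G: (128 − 205)/(74 − 205) = 0.5878 ✓

0.59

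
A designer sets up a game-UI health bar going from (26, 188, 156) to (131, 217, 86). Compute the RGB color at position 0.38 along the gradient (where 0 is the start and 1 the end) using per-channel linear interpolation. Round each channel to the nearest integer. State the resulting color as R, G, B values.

R = 26 + 0.38 × (131 − 26) = 26 + 0.38 × 105 = 65.9 → 66
G = 188 + 0.38 × (217 − 188) = 188 + 0.38 × 29 = 199.02 → 199
B = 156 + 0.38 × (86 − 156) = 156 + 0.38 × -70 = 129.4 → 129
So the blended color is (66, 199, 129), about #42c781.

(66, 199, 129)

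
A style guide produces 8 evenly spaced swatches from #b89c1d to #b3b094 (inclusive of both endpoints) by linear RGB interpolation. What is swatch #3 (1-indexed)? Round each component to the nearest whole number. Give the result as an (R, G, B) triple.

With 8 swatches and endpoints inclusive, swatch 3 sits at t = (3 − 1)/(8 − 1) = 2/7 ≈ 0.2857.
#b89c1d → (184, 156, 29); #b3b094 → (179, 176, 148).
R = 184 + 0.2857 × (179 − 184) = 182.571 → 183
G = 156 + 0.2857 × (176 − 156) = 161.714 → 162
B = 29 + 0.2857 × (148 − 29) = 62.998 → 63

(183, 162, 63)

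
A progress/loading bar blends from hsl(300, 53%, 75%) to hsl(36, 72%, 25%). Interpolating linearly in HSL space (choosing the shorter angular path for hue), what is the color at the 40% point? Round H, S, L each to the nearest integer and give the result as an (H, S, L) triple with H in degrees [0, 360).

(338, 61, 55)

Hue: 36 − 300 = -264°, but |-264| > 180 so the shorter arc goes the other way: Δh = -264 + 360 = 96°.
H = 300 + 0.4 × (96) = 338.4 → 338°
S = 53 + 0.4 × (72 − 53) = 60.6 → 61%
L = 75 + 0.4 × (25 − 75) = 55 → 55%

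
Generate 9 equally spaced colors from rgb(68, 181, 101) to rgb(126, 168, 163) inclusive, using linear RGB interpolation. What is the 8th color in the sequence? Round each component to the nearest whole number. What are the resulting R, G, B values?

(119, 170, 155)

With 9 swatches and endpoints inclusive, swatch 8 sits at t = (8 − 1)/(9 − 1) = 7/8 ≈ 0.875.
R = 68 + 0.875 × (126 − 68) = 118.75 → 119
G = 181 + 0.875 × (168 − 181) = 169.625 → 170
B = 101 + 0.875 × (163 − 101) = 155.25 → 155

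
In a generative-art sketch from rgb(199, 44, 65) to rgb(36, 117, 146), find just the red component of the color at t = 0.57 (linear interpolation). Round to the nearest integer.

106

R = 199 + 0.57 × (36 − 199) = 106.09 → 106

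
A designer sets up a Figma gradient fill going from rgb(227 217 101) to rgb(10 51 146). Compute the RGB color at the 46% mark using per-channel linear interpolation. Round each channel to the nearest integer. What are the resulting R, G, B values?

(127, 141, 122)

46% corresponds to t = 0.46.
R = 227 + 0.46 × (10 − 227) = 227 + 0.46 × -217 = 127.18 → 127
G = 217 + 0.46 × (51 − 217) = 217 + 0.46 × -166 = 140.64 → 141
B = 101 + 0.46 × (146 − 101) = 101 + 0.46 × 45 = 121.7 → 122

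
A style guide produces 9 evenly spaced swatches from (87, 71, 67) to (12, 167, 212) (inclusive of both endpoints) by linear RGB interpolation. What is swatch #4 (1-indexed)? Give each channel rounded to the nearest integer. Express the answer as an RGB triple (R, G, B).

(59, 107, 121)

With 9 swatches and endpoints inclusive, swatch 4 sits at t = (4 − 1)/(9 − 1) = 3/8 ≈ 0.375.
R = 87 + 0.375 × (12 − 87) = 58.875 → 59
G = 71 + 0.375 × (167 − 71) = 107 → 107
B = 67 + 0.375 × (212 − 67) = 121.375 → 121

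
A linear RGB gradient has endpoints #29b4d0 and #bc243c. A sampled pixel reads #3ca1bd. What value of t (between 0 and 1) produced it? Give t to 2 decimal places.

0.13

Invert the lerp on the B channel (largest span, 148): t = (189 − 208) / (60 − 208) = -19/-148 = 0.12838.
Check on R: (60 − 41)/(188 − 41) = 0.1293 ✓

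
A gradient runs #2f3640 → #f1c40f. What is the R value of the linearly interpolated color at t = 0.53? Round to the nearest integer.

R₁ = 47 (from #2f3640), R₂ = 241 (from #f1c40f).
R = 47 + 0.53 × (241 − 47) = 149.82 → 150

150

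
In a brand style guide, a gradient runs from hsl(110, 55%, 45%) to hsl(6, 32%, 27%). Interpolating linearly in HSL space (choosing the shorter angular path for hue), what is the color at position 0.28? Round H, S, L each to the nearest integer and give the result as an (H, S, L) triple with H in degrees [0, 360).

(81, 49, 40)

Hue arc: Δh = 6 − 110 = -104° (|Δh| ≤ 180, already the shorter path).
H = 110 + 0.28 × (-104) = 80.88 → 81°
S = 55 + 0.28 × (32 − 55) = 48.56 → 49%
L = 45 + 0.28 × (27 − 45) = 39.96 → 40%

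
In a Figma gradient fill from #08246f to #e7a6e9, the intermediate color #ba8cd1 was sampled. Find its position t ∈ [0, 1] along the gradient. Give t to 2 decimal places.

0.80

Invert the lerp on the R channel (largest span, 223): t = (186 − 8) / (231 − 8) = 178/223 = 0.79821.
Check on G: (140 − 36)/(166 − 36) = 0.8 ✓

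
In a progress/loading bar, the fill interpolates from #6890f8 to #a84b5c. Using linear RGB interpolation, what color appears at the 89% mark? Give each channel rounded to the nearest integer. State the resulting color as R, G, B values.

(161, 83, 109)

#6890f8 → (104, 144, 248); #a84b5c → (168, 75, 92).
89% corresponds to t = 0.89.
R = 104 + 0.89 × (168 − 104) = 104 + 0.89 × 64 = 160.96 → 161
G = 144 + 0.89 × (75 − 144) = 144 + 0.89 × -69 = 82.59 → 83
B = 248 + 0.89 × (92 − 248) = 248 + 0.89 × -156 = 109.16 → 109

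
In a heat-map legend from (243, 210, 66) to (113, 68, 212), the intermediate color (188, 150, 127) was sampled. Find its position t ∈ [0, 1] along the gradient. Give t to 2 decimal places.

0.42

Invert the lerp on the B channel (largest span, 146): t = (127 − 66) / (212 − 66) = 61/146 = 0.41781.
Check on R: (188 − 243)/(113 − 243) = 0.4231 ✓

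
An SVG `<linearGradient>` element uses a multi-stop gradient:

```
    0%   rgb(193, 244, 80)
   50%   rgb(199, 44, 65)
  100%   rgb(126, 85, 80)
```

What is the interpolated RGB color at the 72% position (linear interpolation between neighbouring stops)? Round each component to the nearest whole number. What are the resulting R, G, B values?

72% lies between the 50% and 100% stops, so the local fraction is t = (72 − 50)/(100 − 50) = 22/50 ≈ 0.44.
R = 199 + 0.44 × (126 − 199) = 166.88 → 167
G = 44 + 0.44 × (85 − 44) = 62.04 → 62
B = 65 + 0.44 × (80 − 65) = 71.6 → 72

(167, 62, 72)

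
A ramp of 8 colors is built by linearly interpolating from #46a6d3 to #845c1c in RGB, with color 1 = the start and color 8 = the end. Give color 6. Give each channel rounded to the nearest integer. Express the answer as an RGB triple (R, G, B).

With 8 swatches and endpoints inclusive, swatch 6 sits at t = (6 − 1)/(8 − 1) = 5/7 ≈ 0.7143.
#46a6d3 → (70, 166, 211); #845c1c → (132, 92, 28).
R = 70 + 0.7143 × (132 − 70) = 114.287 → 114
G = 166 + 0.7143 × (92 − 166) = 113.142 → 113
B = 211 + 0.7143 × (28 − 211) = 80.283 → 80

(114, 113, 80)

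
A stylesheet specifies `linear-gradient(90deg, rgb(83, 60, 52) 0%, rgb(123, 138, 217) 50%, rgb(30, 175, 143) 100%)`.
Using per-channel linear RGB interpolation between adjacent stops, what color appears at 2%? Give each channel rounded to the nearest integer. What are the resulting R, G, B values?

2% lies between the 0% and 50% stops, so the local fraction is t = (2 − 0)/(50 − 0) = 2/50 ≈ 0.04.
R = 83 + 0.04 × (123 − 83) = 84.6 → 85
G = 60 + 0.04 × (138 − 60) = 63.12 → 63
B = 52 + 0.04 × (217 − 52) = 58.6 → 59

(85, 63, 59)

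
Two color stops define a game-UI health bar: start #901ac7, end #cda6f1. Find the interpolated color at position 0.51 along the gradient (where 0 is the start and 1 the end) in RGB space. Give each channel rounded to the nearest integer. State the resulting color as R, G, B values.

#901ac7 → (144, 26, 199); #cda6f1 → (205, 166, 241).
R = 144 + 0.51 × (205 − 144) = 144 + 0.51 × 61 = 175.11 → 175
G = 26 + 0.51 × (166 − 26) = 26 + 0.51 × 140 = 97.4 → 97
B = 199 + 0.51 × (241 − 199) = 199 + 0.51 × 42 = 220.42 → 220

(175, 97, 220)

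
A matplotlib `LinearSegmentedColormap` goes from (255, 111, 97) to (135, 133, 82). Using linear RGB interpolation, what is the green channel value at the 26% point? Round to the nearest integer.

117

G = 111 + 0.26 × (133 − 111) = 116.72 → 117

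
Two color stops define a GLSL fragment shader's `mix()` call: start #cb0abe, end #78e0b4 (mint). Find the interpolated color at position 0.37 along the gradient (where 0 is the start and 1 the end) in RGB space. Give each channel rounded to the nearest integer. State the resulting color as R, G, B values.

(172, 89, 186)

#cb0abe → (203, 10, 190); #78e0b4 → (120, 224, 180).
R = 203 + 0.37 × (120 − 203) = 203 + 0.37 × -83 = 172.29 → 172
G = 10 + 0.37 × (224 − 10) = 10 + 0.37 × 214 = 89.18 → 89
B = 190 + 0.37 × (180 − 190) = 190 + 0.37 × -10 = 186.3 → 186
So the blended color is (172, 89, 186), about #ac59ba.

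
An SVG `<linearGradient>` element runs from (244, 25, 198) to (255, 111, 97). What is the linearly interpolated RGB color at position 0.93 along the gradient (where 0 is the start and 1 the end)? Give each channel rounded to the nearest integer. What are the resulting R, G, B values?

R = 244 + 0.93 × (255 − 244) = 244 + 0.93 × 11 = 254.23 → 254
G = 25 + 0.93 × (111 − 25) = 25 + 0.93 × 86 = 104.98 → 105
B = 198 + 0.93 × (97 − 198) = 198 + 0.93 × -101 = 104.07 → 104

(254, 105, 104)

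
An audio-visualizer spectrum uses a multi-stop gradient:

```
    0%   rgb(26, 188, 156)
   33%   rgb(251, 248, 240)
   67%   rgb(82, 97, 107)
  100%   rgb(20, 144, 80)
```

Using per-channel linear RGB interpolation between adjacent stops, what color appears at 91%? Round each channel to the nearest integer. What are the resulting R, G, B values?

(37, 131, 87)

91% lies between the 67% and 100% stops, so the local fraction is t = (91 − 67)/(100 − 67) = 24/33 ≈ 0.7273.
R = 82 + 0.7273 × (20 − 82) = 36.907 → 37
G = 97 + 0.7273 × (144 − 97) = 131.183 → 131
B = 107 + 0.7273 × (80 − 107) = 87.363 → 87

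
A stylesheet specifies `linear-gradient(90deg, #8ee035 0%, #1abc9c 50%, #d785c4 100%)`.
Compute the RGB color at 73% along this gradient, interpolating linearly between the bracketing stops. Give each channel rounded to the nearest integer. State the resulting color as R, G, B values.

73% lies between the 50% and 100% stops, so the local fraction is t = (73 − 50)/(100 − 50) = 23/50 ≈ 0.46.
#1abc9c → (26, 188, 156); #d785c4 → (215, 133, 196).
R = 26 + 0.46 × (215 − 26) = 112.94 → 113
G = 188 + 0.46 × (133 − 188) = 162.7 → 163
B = 156 + 0.46 × (196 − 156) = 174.4 → 174

(113, 163, 174)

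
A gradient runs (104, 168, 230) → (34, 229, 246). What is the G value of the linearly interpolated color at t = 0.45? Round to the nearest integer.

195

G = 168 + 0.45 × (229 − 168) = 195.45 → 195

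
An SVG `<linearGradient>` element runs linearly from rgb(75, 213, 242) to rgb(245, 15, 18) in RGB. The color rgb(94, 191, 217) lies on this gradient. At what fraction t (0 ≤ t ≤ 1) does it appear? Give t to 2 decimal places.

Invert the lerp on the B channel (largest span, 224): t = (217 − 242) / (18 − 242) = -25/-224 = 0.11161.
Check on R: (94 − 75)/(245 − 75) = 0.1118 ✓

0.11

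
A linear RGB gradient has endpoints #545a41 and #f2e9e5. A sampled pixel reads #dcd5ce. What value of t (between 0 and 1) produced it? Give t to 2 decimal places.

0.86

Invert the lerp on the B channel (largest span, 164): t = (206 − 65) / (229 − 65) = 141/164 = 0.85976.
Check on R: (220 − 84)/(242 − 84) = 0.8608 ✓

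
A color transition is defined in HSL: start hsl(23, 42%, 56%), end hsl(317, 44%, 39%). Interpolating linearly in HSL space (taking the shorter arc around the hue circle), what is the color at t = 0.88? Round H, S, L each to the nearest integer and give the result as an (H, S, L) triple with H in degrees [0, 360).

(325, 44, 41)

Hue: 317 − 23 = 294°, but |294| > 180 so the shorter arc goes the other way: Δh = 294 − 360 = -66°.
H = 23 + 0.88 × (-66) = -35.08 → -35 → -35 mod 360 = 325°
S = 42 + 0.88 × (44 − 42) = 43.76 → 44%
L = 56 + 0.88 × (39 − 56) = 41.04 → 41%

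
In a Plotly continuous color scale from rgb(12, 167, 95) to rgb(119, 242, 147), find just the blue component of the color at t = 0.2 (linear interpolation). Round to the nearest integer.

B = 95 + 0.2 × (147 − 95) = 105.4 → 105

105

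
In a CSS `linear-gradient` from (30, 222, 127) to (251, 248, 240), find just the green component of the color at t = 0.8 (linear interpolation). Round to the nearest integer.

243

G = 222 + 0.8 × (248 − 222) = 242.8 → 243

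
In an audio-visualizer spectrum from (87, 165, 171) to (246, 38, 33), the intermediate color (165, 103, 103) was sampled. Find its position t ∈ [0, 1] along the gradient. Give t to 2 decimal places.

0.49

Invert the lerp on the R channel (largest span, 159): t = (165 − 87) / (246 − 87) = 78/159 = 0.49057.
Check on G: (103 − 165)/(38 − 165) = 0.4882 ✓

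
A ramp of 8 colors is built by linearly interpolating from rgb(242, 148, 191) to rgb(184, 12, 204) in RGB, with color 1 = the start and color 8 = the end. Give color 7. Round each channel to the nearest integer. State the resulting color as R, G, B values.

(192, 31, 202)

With 8 swatches and endpoints inclusive, swatch 7 sits at t = (7 − 1)/(8 − 1) = 6/7 ≈ 0.8571.
R = 242 + 0.8571 × (184 − 242) = 192.288 → 192
G = 148 + 0.8571 × (12 − 148) = 31.434 → 31
B = 191 + 0.8571 × (204 − 191) = 202.142 → 202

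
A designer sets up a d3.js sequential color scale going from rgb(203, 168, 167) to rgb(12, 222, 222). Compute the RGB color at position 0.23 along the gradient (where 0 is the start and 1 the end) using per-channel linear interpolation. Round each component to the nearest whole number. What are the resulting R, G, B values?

R = 203 + 0.23 × (12 − 203) = 203 + 0.23 × -191 = 159.07 → 159
G = 168 + 0.23 × (222 − 168) = 168 + 0.23 × 54 = 180.42 → 180
B = 167 + 0.23 × (222 − 167) = 167 + 0.23 × 55 = 179.65 → 180
So the blended color is (159, 180, 180), about #9fb4b4.

(159, 180, 180)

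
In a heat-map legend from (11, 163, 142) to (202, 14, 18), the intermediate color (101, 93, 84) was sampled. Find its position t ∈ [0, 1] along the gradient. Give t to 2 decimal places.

Invert the lerp on the R channel (largest span, 191): t = (101 − 11) / (202 − 11) = 90/191 = 0.4712.
Check on G: (93 − 163)/(14 − 163) = 0.4698 ✓

0.47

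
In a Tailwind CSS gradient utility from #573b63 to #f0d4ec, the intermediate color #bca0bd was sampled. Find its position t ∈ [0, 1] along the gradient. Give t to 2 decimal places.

0.66

Invert the lerp on the R channel (largest span, 153): t = (188 − 87) / (240 − 87) = 101/153 = 0.66013.
Check on G: (160 − 59)/(212 − 59) = 0.6601 ✓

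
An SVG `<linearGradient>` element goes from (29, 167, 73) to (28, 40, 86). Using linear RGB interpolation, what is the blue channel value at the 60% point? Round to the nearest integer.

B = 73 + 0.6 × (86 − 73) = 80.8 → 81

81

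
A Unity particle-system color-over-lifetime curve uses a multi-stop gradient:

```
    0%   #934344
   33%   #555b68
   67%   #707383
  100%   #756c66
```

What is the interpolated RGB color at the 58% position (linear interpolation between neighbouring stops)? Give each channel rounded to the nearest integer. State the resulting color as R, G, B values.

58% lies between the 33% and 67% stops, so the local fraction is t = (58 − 33)/(67 − 33) = 25/34 ≈ 0.7353.
#555b68 → (85, 91, 104); #707383 → (112, 115, 131).
R = 85 + 0.7353 × (112 − 85) = 104.853 → 105
G = 91 + 0.7353 × (115 − 91) = 108.647 → 109
B = 104 + 0.7353 × (131 − 104) = 123.853 → 124

(105, 109, 124)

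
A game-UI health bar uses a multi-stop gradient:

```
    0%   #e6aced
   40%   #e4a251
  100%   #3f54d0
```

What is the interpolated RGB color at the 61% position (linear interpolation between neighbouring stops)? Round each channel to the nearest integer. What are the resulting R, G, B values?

(170, 135, 125)

61% lies between the 40% and 100% stops, so the local fraction is t = (61 − 40)/(100 − 40) = 21/60 ≈ 0.35.
#e4a251 → (228, 162, 81); #3f54d0 → (63, 84, 208).
R = 228 + 0.35 × (63 − 228) = 170.25 → 170
G = 162 + 0.35 × (84 − 162) = 134.7 → 135
B = 81 + 0.35 × (208 − 81) = 125.45 → 125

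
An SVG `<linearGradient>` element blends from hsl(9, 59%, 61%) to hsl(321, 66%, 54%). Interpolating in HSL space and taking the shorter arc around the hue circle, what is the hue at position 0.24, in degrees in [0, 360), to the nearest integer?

357

Hue: 321 − 9 = 312°, but |312| > 180 so the shorter arc goes the other way: Δh = 312 − 360 = -48°.
H = 9 + 0.24 × (-48) = -2.52 → -3 → -3 mod 360 = 357°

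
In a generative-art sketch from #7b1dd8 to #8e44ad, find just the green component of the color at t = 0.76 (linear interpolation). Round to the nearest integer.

59

G₁ = 29 (from #7b1dd8), G₂ = 68 (from #8e44ad).
G = 29 + 0.76 × (68 − 29) = 58.64 → 59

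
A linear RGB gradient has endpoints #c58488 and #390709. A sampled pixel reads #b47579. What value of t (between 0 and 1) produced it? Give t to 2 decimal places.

0.12

Invert the lerp on the R channel (largest span, 140): t = (180 − 197) / (57 − 197) = -17/-140 = 0.12143.
Check on G: (117 − 132)/(7 − 132) = 0.12 ✓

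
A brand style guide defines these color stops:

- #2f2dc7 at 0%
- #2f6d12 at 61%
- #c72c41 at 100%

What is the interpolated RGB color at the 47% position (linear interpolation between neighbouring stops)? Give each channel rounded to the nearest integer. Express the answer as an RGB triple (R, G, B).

(47, 94, 60)

47% lies between the 0% and 61% stops, so the local fraction is t = (47 − 0)/(61 − 0) = 47/61 ≈ 0.7705.
#2f2dc7 → (47, 45, 199); #2f6d12 → (47, 109, 18).
R = 47 + 0.7705 × (47 − 47) = 47 → 47
G = 45 + 0.7705 × (109 − 45) = 94.312 → 94
B = 199 + 0.7705 × (18 − 199) = 59.54 → 60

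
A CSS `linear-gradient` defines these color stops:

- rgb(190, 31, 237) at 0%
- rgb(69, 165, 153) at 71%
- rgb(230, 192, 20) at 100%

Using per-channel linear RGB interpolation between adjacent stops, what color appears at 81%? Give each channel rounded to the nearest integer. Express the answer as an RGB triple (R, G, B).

(125, 174, 107)

81% lies between the 71% and 100% stops, so the local fraction is t = (81 − 71)/(100 − 71) = 10/29 ≈ 0.3448.
R = 69 + 0.3448 × (230 − 69) = 124.513 → 125
G = 165 + 0.3448 × (192 − 165) = 174.31 → 174
B = 153 + 0.3448 × (20 − 153) = 107.142 → 107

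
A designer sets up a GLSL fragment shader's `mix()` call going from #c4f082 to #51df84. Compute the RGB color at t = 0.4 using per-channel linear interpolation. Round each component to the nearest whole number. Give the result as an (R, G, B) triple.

#c4f082 → (196, 240, 130); #51df84 → (81, 223, 132).
R = 196 + 0.4 × (81 − 196) = 196 + 0.4 × -115 = 150 → 150
G = 240 + 0.4 × (223 − 240) = 240 + 0.4 × -17 = 233.2 → 233
B = 130 + 0.4 × (132 − 130) = 130 + 0.4 × 2 = 130.8 → 131

(150, 233, 131)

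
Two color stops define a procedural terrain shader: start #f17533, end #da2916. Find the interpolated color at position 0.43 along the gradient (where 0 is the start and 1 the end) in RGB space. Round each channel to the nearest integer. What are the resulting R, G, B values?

#f17533 → (241, 117, 51); #da2916 → (218, 41, 22).
R = 241 + 0.43 × (218 − 241) = 241 + 0.43 × -23 = 231.11 → 231
G = 117 + 0.43 × (41 − 117) = 117 + 0.43 × -76 = 84.32 → 84
B = 51 + 0.43 × (22 − 51) = 51 + 0.43 × -29 = 38.53 → 39

(231, 84, 39)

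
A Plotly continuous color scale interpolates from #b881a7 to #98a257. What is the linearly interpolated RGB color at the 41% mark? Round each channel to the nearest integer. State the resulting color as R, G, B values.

(171, 143, 134)

#b881a7 → (184, 129, 167); #98a257 → (152, 162, 87).
41% corresponds to t = 0.41.
R = 184 + 0.41 × (152 − 184) = 184 + 0.41 × -32 = 170.88 → 171
G = 129 + 0.41 × (162 − 129) = 129 + 0.41 × 33 = 142.53 → 143
B = 167 + 0.41 × (87 − 167) = 167 + 0.41 × -80 = 134.2 → 134
So the blended color is (171, 143, 134), about #ab8f86.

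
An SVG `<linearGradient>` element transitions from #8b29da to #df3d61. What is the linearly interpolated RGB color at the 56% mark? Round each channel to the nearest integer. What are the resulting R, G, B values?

#8b29da → (139, 41, 218); #df3d61 → (223, 61, 97).
56% corresponds to t = 0.56.
R = 139 + 0.56 × (223 − 139) = 139 + 0.56 × 84 = 186.04 → 186
G = 41 + 0.56 × (61 − 41) = 41 + 0.56 × 20 = 52.2 → 52
B = 218 + 0.56 × (97 − 218) = 218 + 0.56 × -121 = 150.24 → 150
So the blended color is (186, 52, 150), about #ba3496.

(186, 52, 150)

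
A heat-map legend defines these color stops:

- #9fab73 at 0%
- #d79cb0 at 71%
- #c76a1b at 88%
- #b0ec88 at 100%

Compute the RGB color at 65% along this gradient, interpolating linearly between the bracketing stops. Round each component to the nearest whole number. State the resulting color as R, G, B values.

(210, 157, 171)

65% lies between the 0% and 71% stops, so the local fraction is t = (65 − 0)/(71 − 0) = 65/71 ≈ 0.9155.
#9fab73 → (159, 171, 115); #d79cb0 → (215, 156, 176).
R = 159 + 0.9155 × (215 − 159) = 210.268 → 210
G = 171 + 0.9155 × (156 − 171) = 157.268 → 157
B = 115 + 0.9155 × (176 − 115) = 170.846 → 171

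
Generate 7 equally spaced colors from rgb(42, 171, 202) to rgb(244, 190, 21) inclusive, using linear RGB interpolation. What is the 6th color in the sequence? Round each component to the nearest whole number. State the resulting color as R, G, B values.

(210, 187, 51)

With 7 swatches and endpoints inclusive, swatch 6 sits at t = (6 − 1)/(7 − 1) = 5/6 ≈ 0.8333.
R = 42 + 0.8333 × (244 − 42) = 210.327 → 210
G = 171 + 0.8333 × (190 − 171) = 186.833 → 187
B = 202 + 0.8333 × (21 − 202) = 51.173 → 51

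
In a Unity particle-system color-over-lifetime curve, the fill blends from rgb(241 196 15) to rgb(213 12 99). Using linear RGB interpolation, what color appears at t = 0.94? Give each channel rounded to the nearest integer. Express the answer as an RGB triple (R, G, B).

(215, 23, 94)

R = 241 + 0.94 × (213 − 241) = 241 + 0.94 × -28 = 214.68 → 215
G = 196 + 0.94 × (12 − 196) = 196 + 0.94 × -184 = 23.04 → 23
B = 15 + 0.94 × (99 − 15) = 15 + 0.94 × 84 = 93.96 → 94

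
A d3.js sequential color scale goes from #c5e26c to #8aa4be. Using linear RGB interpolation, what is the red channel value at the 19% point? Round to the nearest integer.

186

R₁ = 197 (from #c5e26c), R₂ = 138 (from #8aa4be).
R = 197 + 0.19 × (138 − 197) = 185.79 → 186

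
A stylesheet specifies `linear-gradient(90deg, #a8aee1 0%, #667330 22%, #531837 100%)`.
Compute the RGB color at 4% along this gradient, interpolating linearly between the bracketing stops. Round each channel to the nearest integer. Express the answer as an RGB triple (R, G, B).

4% lies between the 0% and 22% stops, so the local fraction is t = (4 − 0)/(22 − 0) = 4/22 ≈ 0.1818.
#a8aee1 → (168, 174, 225); #667330 → (102, 115, 48).
R = 168 + 0.1818 × (102 − 168) = 156.001 → 156
G = 174 + 0.1818 × (115 − 174) = 163.274 → 163
B = 225 + 0.1818 × (48 − 225) = 192.821 → 193

(156, 163, 193)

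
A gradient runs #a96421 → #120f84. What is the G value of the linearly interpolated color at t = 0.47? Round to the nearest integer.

60

G₁ = 100 (from #a96421), G₂ = 15 (from #120f84).
G = 100 + 0.47 × (15 − 100) = 60.05 → 60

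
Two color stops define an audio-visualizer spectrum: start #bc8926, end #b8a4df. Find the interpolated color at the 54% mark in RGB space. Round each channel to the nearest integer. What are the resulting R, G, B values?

(186, 152, 138)

#bc8926 → (188, 137, 38); #b8a4df → (184, 164, 223).
54% corresponds to t = 0.54.
R = 188 + 0.54 × (184 − 188) = 188 + 0.54 × -4 = 185.84 → 186
G = 137 + 0.54 × (164 − 137) = 137 + 0.54 × 27 = 151.58 → 152
B = 38 + 0.54 × (223 − 38) = 38 + 0.54 × 185 = 137.9 → 138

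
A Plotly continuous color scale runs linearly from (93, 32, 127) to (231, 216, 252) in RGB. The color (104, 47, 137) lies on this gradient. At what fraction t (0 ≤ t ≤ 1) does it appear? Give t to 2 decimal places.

0.08

Invert the lerp on the G channel (largest span, 184): t = (47 − 32) / (216 − 32) = 15/184 = 0.081522.
Check on R: (104 − 93)/(231 − 93) = 0.07971 ✓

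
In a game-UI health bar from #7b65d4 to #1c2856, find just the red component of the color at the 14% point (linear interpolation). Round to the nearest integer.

110

R₁ = 123 (from #7b65d4), R₂ = 28 (from #1c2856).
R = 123 + 0.14 × (28 − 123) = 109.7 → 110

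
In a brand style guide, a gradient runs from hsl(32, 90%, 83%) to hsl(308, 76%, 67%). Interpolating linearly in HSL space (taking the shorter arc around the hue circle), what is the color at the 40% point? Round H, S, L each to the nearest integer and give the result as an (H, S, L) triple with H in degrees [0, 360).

(358, 84, 77)

Hue: 308 − 32 = 276°, but |276| > 180 so the shorter arc goes the other way: Δh = 276 − 360 = -84°.
H = 32 + 0.4 × (-84) = -1.6 → -2 → -2 mod 360 = 358°
S = 90 + 0.4 × (76 − 90) = 84.4 → 84%
L = 83 + 0.4 × (67 − 83) = 76.6 → 77%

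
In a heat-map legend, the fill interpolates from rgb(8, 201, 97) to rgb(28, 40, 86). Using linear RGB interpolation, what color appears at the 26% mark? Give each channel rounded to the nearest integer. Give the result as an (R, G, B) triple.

26% corresponds to t = 0.26.
R = 8 + 0.26 × (28 − 8) = 8 + 0.26 × 20 = 13.2 → 13
G = 201 + 0.26 × (40 − 201) = 201 + 0.26 × -161 = 159.14 → 159
B = 97 + 0.26 × (86 − 97) = 97 + 0.26 × -11 = 94.14 → 94

(13, 159, 94)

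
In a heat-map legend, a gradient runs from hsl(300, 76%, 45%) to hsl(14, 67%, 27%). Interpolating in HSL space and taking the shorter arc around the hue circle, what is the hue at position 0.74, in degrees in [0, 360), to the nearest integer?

355

Hue: 14 − 300 = -286°, but |-286| > 180 so the shorter arc goes the other way: Δh = -286 + 360 = 74°.
H = 300 + 0.74 × (74) = 354.76 → 355°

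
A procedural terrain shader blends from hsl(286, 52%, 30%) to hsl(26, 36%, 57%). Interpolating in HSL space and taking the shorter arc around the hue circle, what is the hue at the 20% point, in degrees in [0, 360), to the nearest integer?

Hue: 26 − 286 = -260°, but |-260| > 180 so the shorter arc goes the other way: Δh = -260 + 360 = 100°.
H = 286 + 0.2 × (100) = 306 → 306°

306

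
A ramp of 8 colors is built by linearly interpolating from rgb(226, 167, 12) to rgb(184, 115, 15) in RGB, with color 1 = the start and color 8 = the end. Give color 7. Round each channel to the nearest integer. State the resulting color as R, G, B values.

(190, 122, 15)

With 8 swatches and endpoints inclusive, swatch 7 sits at t = (7 − 1)/(8 − 1) = 6/7 ≈ 0.8571.
R = 226 + 0.8571 × (184 − 226) = 190.002 → 190
G = 167 + 0.8571 × (115 − 167) = 122.431 → 122
B = 12 + 0.8571 × (15 − 12) = 14.571 → 15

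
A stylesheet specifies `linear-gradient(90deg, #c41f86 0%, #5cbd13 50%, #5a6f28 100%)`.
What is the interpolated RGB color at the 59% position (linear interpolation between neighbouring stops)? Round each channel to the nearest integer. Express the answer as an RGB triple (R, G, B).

59% lies between the 50% and 100% stops, so the local fraction is t = (59 − 50)/(100 − 50) = 9/50 ≈ 0.18.
#5cbd13 → (92, 189, 19); #5a6f28 → (90, 111, 40).
R = 92 + 0.18 × (90 − 92) = 91.64 → 92
G = 189 + 0.18 × (111 − 189) = 174.96 → 175
B = 19 + 0.18 × (40 − 19) = 22.78 → 23

(92, 175, 23)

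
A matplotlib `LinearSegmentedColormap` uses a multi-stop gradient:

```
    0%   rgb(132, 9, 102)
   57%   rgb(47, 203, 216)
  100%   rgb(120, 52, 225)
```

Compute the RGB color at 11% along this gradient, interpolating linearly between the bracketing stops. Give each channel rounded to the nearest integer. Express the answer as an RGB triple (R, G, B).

(116, 46, 124)

11% lies between the 0% and 57% stops, so the local fraction is t = (11 − 0)/(57 − 0) = 11/57 ≈ 0.193.
R = 132 + 0.193 × (47 − 132) = 115.595 → 116
G = 9 + 0.193 × (203 − 9) = 46.442 → 46
B = 102 + 0.193 × (216 − 102) = 124.002 → 124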